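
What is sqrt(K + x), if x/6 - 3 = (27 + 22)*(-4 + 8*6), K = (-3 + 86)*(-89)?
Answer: sqrt(5567) ≈ 74.612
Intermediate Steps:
K = -7387 (K = 83*(-89) = -7387)
x = 12954 (x = 18 + 6*((27 + 22)*(-4 + 8*6)) = 18 + 6*(49*(-4 + 48)) = 18 + 6*(49*44) = 18 + 6*2156 = 18 + 12936 = 12954)
sqrt(K + x) = sqrt(-7387 + 12954) = sqrt(5567)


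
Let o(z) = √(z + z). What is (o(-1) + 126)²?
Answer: (126 + I*√2)² ≈ 15874.0 + 356.38*I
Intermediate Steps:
o(z) = √2*√z (o(z) = √(2*z) = √2*√z)
(o(-1) + 126)² = (√2*√(-1) + 126)² = (√2*I + 126)² = (I*√2 + 126)² = (126 + I*√2)²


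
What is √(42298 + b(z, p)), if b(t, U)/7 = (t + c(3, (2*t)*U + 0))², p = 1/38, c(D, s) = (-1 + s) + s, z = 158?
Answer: √91453385/19 ≈ 503.32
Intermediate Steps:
c(D, s) = -1 + 2*s
p = 1/38 ≈ 0.026316
b(t, U) = 7*(-1 + t + 4*U*t)² (b(t, U) = 7*(t + (-1 + 2*((2*t)*U + 0)))² = 7*(t + (-1 + 2*(2*U*t + 0)))² = 7*(t + (-1 + 2*(2*U*t)))² = 7*(t + (-1 + 4*U*t))² = 7*(-1 + t + 4*U*t)²)
√(42298 + b(z, p)) = √(42298 + 7*(-1 + 158 + 4*(1/38)*158)²) = √(42298 + 7*(-1 + 158 + 316/19)²) = √(42298 + 7*(3299/19)²) = √(42298 + 7*(10883401/361)) = √(42298 + 76183807/361) = √(91453385/361) = √91453385/19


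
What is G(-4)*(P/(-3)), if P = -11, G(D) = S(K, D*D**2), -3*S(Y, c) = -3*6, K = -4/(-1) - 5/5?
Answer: 22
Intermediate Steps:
K = 3 (K = -4*(-1) - 5*1/5 = 4 - 1 = 3)
S(Y, c) = 6 (S(Y, c) = -(-1)*6 = -1/3*(-18) = 6)
G(D) = 6
G(-4)*(P/(-3)) = 6*(-11/(-3)) = 6*(-1/3*(-11)) = 6*(11/3) = 22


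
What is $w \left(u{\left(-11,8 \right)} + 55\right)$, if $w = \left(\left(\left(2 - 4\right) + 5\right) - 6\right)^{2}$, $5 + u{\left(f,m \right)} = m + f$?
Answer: $423$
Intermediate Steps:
$u{\left(f,m \right)} = -5 + f + m$ ($u{\left(f,m \right)} = -5 + \left(m + f\right) = -5 + \left(f + m\right) = -5 + f + m$)
$w = 9$ ($w = \left(\left(-2 + 5\right) - 6\right)^{2} = \left(3 - 6\right)^{2} = \left(-3\right)^{2} = 9$)
$w \left(u{\left(-11,8 \right)} + 55\right) = 9 \left(\left(-5 - 11 + 8\right) + 55\right) = 9 \left(-8 + 55\right) = 9 \cdot 47 = 423$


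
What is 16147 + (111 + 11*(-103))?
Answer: 15125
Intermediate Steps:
16147 + (111 + 11*(-103)) = 16147 + (111 - 1133) = 16147 - 1022 = 15125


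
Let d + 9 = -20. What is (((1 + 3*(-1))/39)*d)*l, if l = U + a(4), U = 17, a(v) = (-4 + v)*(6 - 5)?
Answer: 986/39 ≈ 25.282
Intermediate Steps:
a(v) = -4 + v (a(v) = (-4 + v)*1 = -4 + v)
d = -29 (d = -9 - 20 = -29)
l = 17 (l = 17 + (-4 + 4) = 17 + 0 = 17)
(((1 + 3*(-1))/39)*d)*l = (((1 + 3*(-1))/39)*(-29))*17 = (((1 - 3)*(1/39))*(-29))*17 = (-2*1/39*(-29))*17 = -2/39*(-29)*17 = (58/39)*17 = 986/39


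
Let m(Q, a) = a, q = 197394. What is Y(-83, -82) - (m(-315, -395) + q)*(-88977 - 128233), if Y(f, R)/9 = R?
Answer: 42790152052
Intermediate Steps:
Y(f, R) = 9*R
Y(-83, -82) - (m(-315, -395) + q)*(-88977 - 128233) = 9*(-82) - (-395 + 197394)*(-88977 - 128233) = -738 - 196999*(-217210) = -738 - 1*(-42790152790) = -738 + 42790152790 = 42790152052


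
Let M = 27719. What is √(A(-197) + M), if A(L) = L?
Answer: 3*√3058 ≈ 165.90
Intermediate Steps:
√(A(-197) + M) = √(-197 + 27719) = √27522 = 3*√3058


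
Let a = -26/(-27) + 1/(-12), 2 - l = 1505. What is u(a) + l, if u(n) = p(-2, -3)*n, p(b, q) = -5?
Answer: -162799/108 ≈ -1507.4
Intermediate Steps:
l = -1503 (l = 2 - 1*1505 = 2 - 1505 = -1503)
a = 95/108 (a = -26*(-1/27) + 1*(-1/12) = 26/27 - 1/12 = 95/108 ≈ 0.87963)
u(n) = -5*n
u(a) + l = -5*95/108 - 1503 = -475/108 - 1503 = -162799/108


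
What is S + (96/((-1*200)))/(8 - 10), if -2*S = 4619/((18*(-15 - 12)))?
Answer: 121307/24300 ≈ 4.9921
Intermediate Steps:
S = 4619/972 (S = -4619/(2*(18*(-15 - 12))) = -4619/(2*(18*(-27))) = -4619/(2*(-486)) = -4619*(-1)/(2*486) = -½*(-4619/486) = 4619/972 ≈ 4.7521)
S + (96/((-1*200)))/(8 - 10) = 4619/972 + (96/((-1*200)))/(8 - 10) = 4619/972 + (96/(-200))/(-2) = 4619/972 + (96*(-1/200))*(-½) = 4619/972 - 12/25*(-½) = 4619/972 + 6/25 = 121307/24300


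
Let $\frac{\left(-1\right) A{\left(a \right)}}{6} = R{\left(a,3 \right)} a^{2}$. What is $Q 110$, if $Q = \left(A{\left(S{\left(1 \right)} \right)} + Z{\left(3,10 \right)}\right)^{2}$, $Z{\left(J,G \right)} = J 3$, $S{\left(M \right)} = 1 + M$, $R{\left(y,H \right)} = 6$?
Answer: $2004750$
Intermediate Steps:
$Z{\left(J,G \right)} = 3 J$
$A{\left(a \right)} = - 36 a^{2}$ ($A{\left(a \right)} = - 6 \cdot 6 a^{2} = - 36 a^{2}$)
$Q = 18225$ ($Q = \left(- 36 \left(1 + 1\right)^{2} + 3 \cdot 3\right)^{2} = \left(- 36 \cdot 2^{2} + 9\right)^{2} = \left(\left(-36\right) 4 + 9\right)^{2} = \left(-144 + 9\right)^{2} = \left(-135\right)^{2} = 18225$)
$Q 110 = 18225 \cdot 110 = 2004750$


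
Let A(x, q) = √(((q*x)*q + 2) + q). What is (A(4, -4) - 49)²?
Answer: (49 - √62)² ≈ 1691.3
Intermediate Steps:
A(x, q) = √(2 + q + x*q²) (A(x, q) = √((x*q² + 2) + q) = √((2 + x*q²) + q) = √(2 + q + x*q²))
(A(4, -4) - 49)² = (√(2 - 4 + 4*(-4)²) - 49)² = (√(2 - 4 + 4*16) - 49)² = (√(2 - 4 + 64) - 49)² = (√62 - 49)² = (-49 + √62)²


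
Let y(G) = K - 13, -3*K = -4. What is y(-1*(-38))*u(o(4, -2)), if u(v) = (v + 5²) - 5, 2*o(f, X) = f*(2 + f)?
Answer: -1120/3 ≈ -373.33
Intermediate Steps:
K = 4/3 (K = -⅓*(-4) = 4/3 ≈ 1.3333)
o(f, X) = f*(2 + f)/2 (o(f, X) = (f*(2 + f))/2 = f*(2 + f)/2)
u(v) = 20 + v (u(v) = (v + 25) - 5 = (25 + v) - 5 = 20 + v)
y(G) = -35/3 (y(G) = 4/3 - 13 = -35/3)
y(-1*(-38))*u(o(4, -2)) = -35*(20 + (½)*4*(2 + 4))/3 = -35*(20 + (½)*4*6)/3 = -35*(20 + 12)/3 = -35/3*32 = -1120/3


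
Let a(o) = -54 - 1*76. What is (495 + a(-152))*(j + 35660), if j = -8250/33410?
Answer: 43485820775/3341 ≈ 1.3016e+7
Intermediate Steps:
j = -825/3341 (j = -8250*1/33410 = -825/3341 ≈ -0.24693)
a(o) = -130 (a(o) = -54 - 76 = -130)
(495 + a(-152))*(j + 35660) = (495 - 130)*(-825/3341 + 35660) = 365*(119139235/3341) = 43485820775/3341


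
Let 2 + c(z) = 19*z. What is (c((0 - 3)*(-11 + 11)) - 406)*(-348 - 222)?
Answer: 232560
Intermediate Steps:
c(z) = -2 + 19*z
(c((0 - 3)*(-11 + 11)) - 406)*(-348 - 222) = ((-2 + 19*((0 - 3)*(-11 + 11))) - 406)*(-348 - 222) = ((-2 + 19*(-3*0)) - 406)*(-570) = ((-2 + 19*0) - 406)*(-570) = ((-2 + 0) - 406)*(-570) = (-2 - 406)*(-570) = -408*(-570) = 232560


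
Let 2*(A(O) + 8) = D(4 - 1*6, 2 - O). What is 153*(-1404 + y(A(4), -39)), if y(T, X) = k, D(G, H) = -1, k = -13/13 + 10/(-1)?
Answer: -216495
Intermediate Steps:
k = -11 (k = -13*1/13 + 10*(-1) = -1 - 10 = -11)
A(O) = -17/2 (A(O) = -8 + (½)*(-1) = -8 - ½ = -17/2)
y(T, X) = -11
153*(-1404 + y(A(4), -39)) = 153*(-1404 - 11) = 153*(-1415) = -216495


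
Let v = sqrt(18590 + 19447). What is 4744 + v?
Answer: 4744 + sqrt(38037) ≈ 4939.0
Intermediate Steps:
v = sqrt(38037) ≈ 195.03
4744 + v = 4744 + sqrt(38037)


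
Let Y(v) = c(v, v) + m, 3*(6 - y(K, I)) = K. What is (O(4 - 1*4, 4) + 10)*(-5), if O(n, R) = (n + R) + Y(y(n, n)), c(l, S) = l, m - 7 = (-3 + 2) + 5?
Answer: -155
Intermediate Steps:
m = 11 (m = 7 + ((-3 + 2) + 5) = 7 + (-1 + 5) = 7 + 4 = 11)
y(K, I) = 6 - K/3
Y(v) = 11 + v (Y(v) = v + 11 = 11 + v)
O(n, R) = 17 + R + 2*n/3 (O(n, R) = (n + R) + (11 + (6 - n/3)) = (R + n) + (17 - n/3) = 17 + R + 2*n/3)
(O(4 - 1*4, 4) + 10)*(-5) = ((17 + 4 + 2*(4 - 1*4)/3) + 10)*(-5) = ((17 + 4 + 2*(4 - 4)/3) + 10)*(-5) = ((17 + 4 + (⅔)*0) + 10)*(-5) = ((17 + 4 + 0) + 10)*(-5) = (21 + 10)*(-5) = 31*(-5) = -155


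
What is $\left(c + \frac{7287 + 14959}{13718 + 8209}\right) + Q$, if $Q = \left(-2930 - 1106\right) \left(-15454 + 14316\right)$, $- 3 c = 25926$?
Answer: $\frac{100520538448}{21927} \approx 4.5843 \cdot 10^{6}$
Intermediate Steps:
$c = -8642$ ($c = \left(- \frac{1}{3}\right) 25926 = -8642$)
$Q = 4592968$ ($Q = \left(-4036\right) \left(-1138\right) = 4592968$)
$\left(c + \frac{7287 + 14959}{13718 + 8209}\right) + Q = \left(-8642 + \frac{7287 + 14959}{13718 + 8209}\right) + 4592968 = \left(-8642 + \frac{22246}{21927}\right) + 4592968 = - \frac{189470888}{21927} + 4592968 = \frac{100520538448}{21927}$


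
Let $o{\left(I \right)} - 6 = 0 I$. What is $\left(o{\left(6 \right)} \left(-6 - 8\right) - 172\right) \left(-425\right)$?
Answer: $108800$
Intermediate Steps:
$o{\left(I \right)} = 6$ ($o{\left(I \right)} = 6 + 0 I = 6 + 0 = 6$)
$\left(o{\left(6 \right)} \left(-6 - 8\right) - 172\right) \left(-425\right) = \left(6 \left(-6 - 8\right) - 172\right) \left(-425\right) = \left(6 \left(-14\right) - 172\right) \left(-425\right) = \left(-84 - 172\right) \left(-425\right) = \left(-256\right) \left(-425\right) = 108800$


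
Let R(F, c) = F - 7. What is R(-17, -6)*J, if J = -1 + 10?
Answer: -216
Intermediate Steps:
J = 9
R(F, c) = -7 + F
R(-17, -6)*J = (-7 - 17)*9 = -24*9 = -216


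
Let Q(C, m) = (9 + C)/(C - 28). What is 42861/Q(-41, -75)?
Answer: 2957409/32 ≈ 92419.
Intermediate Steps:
Q(C, m) = (9 + C)/(-28 + C)
42861/Q(-41, -75) = 42861/(((9 - 41)/(-28 - 41))) = 42861/((-32/(-69))) = 42861/((-1/69*(-32))) = 42861/(32/69) = 42861*(69/32) = 2957409/32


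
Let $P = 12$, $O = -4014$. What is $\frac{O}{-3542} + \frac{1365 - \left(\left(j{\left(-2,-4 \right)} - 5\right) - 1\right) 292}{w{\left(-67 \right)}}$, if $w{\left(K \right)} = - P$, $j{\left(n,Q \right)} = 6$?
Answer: $- \frac{797777}{7084} \approx -112.62$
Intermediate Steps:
$w{\left(K \right)} = -12$ ($w{\left(K \right)} = \left(-1\right) 12 = -12$)
$\frac{O}{-3542} + \frac{1365 - \left(\left(j{\left(-2,-4 \right)} - 5\right) - 1\right) 292}{w{\left(-67 \right)}} = - \frac{4014}{-3542} + \frac{1365 - \left(\left(6 - 5\right) - 1\right) 292}{-12} = \left(-4014\right) \left(- \frac{1}{3542}\right) + \left(1365 - \left(1 - 1\right) 292\right) \left(- \frac{1}{12}\right) = \frac{2007}{1771} + \left(1365 - 0 \cdot 292\right) \left(- \frac{1}{12}\right) = \frac{2007}{1771} + \left(1365 - 0\right) \left(- \frac{1}{12}\right) = \frac{2007}{1771} + \left(1365 + 0\right) \left(- \frac{1}{12}\right) = \frac{2007}{1771} + 1365 \left(- \frac{1}{12}\right) = \frac{2007}{1771} - \frac{455}{4} = - \frac{797777}{7084}$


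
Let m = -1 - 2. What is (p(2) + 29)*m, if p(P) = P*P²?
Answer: -111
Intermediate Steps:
p(P) = P³
m = -3
(p(2) + 29)*m = (2³ + 29)*(-3) = (8 + 29)*(-3) = 37*(-3) = -111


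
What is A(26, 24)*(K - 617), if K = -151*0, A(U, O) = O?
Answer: -14808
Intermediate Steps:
K = 0
A(26, 24)*(K - 617) = 24*(0 - 617) = 24*(-617) = -14808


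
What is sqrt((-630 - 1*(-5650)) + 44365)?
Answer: sqrt(49385) ≈ 222.23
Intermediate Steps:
sqrt((-630 - 1*(-5650)) + 44365) = sqrt((-630 + 5650) + 44365) = sqrt(5020 + 44365) = sqrt(49385)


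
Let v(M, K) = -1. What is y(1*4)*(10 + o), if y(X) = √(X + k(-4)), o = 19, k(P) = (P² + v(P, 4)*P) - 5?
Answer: 29*√19 ≈ 126.41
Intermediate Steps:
k(P) = -5 + P² - P (k(P) = (P² - P) - 5 = -5 + P² - P)
y(X) = √(15 + X) (y(X) = √(X + (-5 + (-4)² - 1*(-4))) = √(X + (-5 + 16 + 4)) = √(X + 15) = √(15 + X))
y(1*4)*(10 + o) = √(15 + 1*4)*(10 + 19) = √(15 + 4)*29 = √19*29 = 29*√19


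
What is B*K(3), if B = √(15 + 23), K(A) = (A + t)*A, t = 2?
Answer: 15*√38 ≈ 92.466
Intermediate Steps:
K(A) = A*(2 + A) (K(A) = (A + 2)*A = (2 + A)*A = A*(2 + A))
B = √38 ≈ 6.1644
B*K(3) = √38*(3*(2 + 3)) = √38*(3*5) = √38*15 = 15*√38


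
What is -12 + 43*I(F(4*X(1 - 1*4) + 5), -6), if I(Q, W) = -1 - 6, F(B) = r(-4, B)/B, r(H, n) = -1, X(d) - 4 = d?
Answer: -313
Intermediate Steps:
X(d) = 4 + d
F(B) = -1/B
I(Q, W) = -7
-12 + 43*I(F(4*X(1 - 1*4) + 5), -6) = -12 + 43*(-7) = -12 - 301 = -313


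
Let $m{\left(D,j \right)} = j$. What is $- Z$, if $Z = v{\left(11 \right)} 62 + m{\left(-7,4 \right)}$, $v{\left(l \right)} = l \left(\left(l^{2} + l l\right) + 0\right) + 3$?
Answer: $-165234$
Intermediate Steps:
$v{\left(l \right)} = 3 + 2 l^{3}$ ($v{\left(l \right)} = l \left(\left(l^{2} + l^{2}\right) + 0\right) + 3 = l \left(2 l^{2} + 0\right) + 3 = l 2 l^{2} + 3 = 2 l^{3} + 3 = 3 + 2 l^{3}$)
$Z = 165234$ ($Z = \left(3 + 2 \cdot 11^{3}\right) 62 + 4 = \left(3 + 2 \cdot 1331\right) 62 + 4 = \left(3 + 2662\right) 62 + 4 = 2665 \cdot 62 + 4 = 165230 + 4 = 165234$)
$- Z = \left(-1\right) 165234 = -165234$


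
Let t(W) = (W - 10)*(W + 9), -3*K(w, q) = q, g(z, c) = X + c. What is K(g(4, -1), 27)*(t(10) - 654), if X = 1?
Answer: 5886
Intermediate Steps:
g(z, c) = 1 + c
K(w, q) = -q/3
t(W) = (-10 + W)*(9 + W)
K(g(4, -1), 27)*(t(10) - 654) = (-⅓*27)*((-90 + 10² - 1*10) - 654) = -9*((-90 + 100 - 10) - 654) = -9*(0 - 654) = -9*(-654) = 5886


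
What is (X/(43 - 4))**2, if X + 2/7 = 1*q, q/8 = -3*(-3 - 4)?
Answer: 1378276/74529 ≈ 18.493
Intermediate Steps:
q = 168 (q = 8*(-3*(-3 - 4)) = 8*(-3*(-7)) = 8*21 = 168)
X = 1174/7 (X = -2/7 + 1*168 = -2/7 + 168 = 1174/7 ≈ 167.71)
(X/(43 - 4))**2 = (1174/(7*(43 - 4)))**2 = ((1174/7)/39)**2 = ((1174/7)*(1/39))**2 = (1174/273)**2 = 1378276/74529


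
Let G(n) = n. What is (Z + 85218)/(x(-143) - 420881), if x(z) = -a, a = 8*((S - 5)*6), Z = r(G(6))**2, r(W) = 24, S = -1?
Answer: -85794/420593 ≈ -0.20398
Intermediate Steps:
Z = 576 (Z = 24**2 = 576)
a = -288 (a = 8*((-1 - 5)*6) = 8*(-6*6) = 8*(-36) = -288)
x(z) = 288 (x(z) = -1*(-288) = 288)
(Z + 85218)/(x(-143) - 420881) = (576 + 85218)/(288 - 420881) = 85794/(-420593) = 85794*(-1/420593) = -85794/420593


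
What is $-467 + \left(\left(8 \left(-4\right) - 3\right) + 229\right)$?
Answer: $-273$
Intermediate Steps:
$-467 + \left(\left(8 \left(-4\right) - 3\right) + 229\right) = -467 + \left(\left(-32 - 3\right) + 229\right) = -467 + \left(-35 + 229\right) = -467 + 194 = -273$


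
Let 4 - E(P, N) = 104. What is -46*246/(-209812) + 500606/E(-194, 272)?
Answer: -13129001809/2622650 ≈ -5006.0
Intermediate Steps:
E(P, N) = -100 (E(P, N) = 4 - 1*104 = 4 - 104 = -100)
-46*246/(-209812) + 500606/E(-194, 272) = -46*246/(-209812) + 500606/(-100) = -11316*(-1/209812) + 500606*(-1/100) = 2829/52453 - 250303/50 = -13129001809/2622650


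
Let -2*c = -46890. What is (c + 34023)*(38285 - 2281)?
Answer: 2069077872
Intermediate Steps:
c = 23445 (c = -1/2*(-46890) = 23445)
(c + 34023)*(38285 - 2281) = (23445 + 34023)*(38285 - 2281) = 57468*36004 = 2069077872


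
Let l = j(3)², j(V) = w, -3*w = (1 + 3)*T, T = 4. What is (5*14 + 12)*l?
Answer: 20992/9 ≈ 2332.4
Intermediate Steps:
w = -16/3 (w = -(1 + 3)*4/3 = -4*4/3 = -⅓*16 = -16/3 ≈ -5.3333)
j(V) = -16/3
l = 256/9 (l = (-16/3)² = 256/9 ≈ 28.444)
(5*14 + 12)*l = (5*14 + 12)*(256/9) = (70 + 12)*(256/9) = 82*(256/9) = 20992/9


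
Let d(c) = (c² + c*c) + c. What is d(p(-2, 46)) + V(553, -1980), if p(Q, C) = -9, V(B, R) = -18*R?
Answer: 35793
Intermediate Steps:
d(c) = c + 2*c² (d(c) = (c² + c²) + c = 2*c² + c = c + 2*c²)
d(p(-2, 46)) + V(553, -1980) = -9*(1 + 2*(-9)) - 18*(-1980) = -9*(1 - 18) + 35640 = -9*(-17) + 35640 = 153 + 35640 = 35793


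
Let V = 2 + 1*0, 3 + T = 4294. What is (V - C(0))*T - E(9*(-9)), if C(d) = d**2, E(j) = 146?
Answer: 8436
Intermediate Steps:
T = 4291 (T = -3 + 4294 = 4291)
V = 2 (V = 2 + 0 = 2)
(V - C(0))*T - E(9*(-9)) = (2 - 1*0**2)*4291 - 1*146 = (2 - 1*0)*4291 - 146 = (2 + 0)*4291 - 146 = 2*4291 - 146 = 8582 - 146 = 8436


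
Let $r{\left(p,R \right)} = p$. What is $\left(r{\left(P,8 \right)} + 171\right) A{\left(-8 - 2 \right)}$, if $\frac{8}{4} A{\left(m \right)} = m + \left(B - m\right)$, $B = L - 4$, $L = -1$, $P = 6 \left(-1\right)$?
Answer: $- \frac{825}{2} \approx -412.5$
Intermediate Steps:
$P = -6$
$B = -5$ ($B = -1 - 4 = -5$)
$A{\left(m \right)} = - \frac{5}{2}$ ($A{\left(m \right)} = \frac{m - \left(5 + m\right)}{2} = \frac{1}{2} \left(-5\right) = - \frac{5}{2}$)
$\left(r{\left(P,8 \right)} + 171\right) A{\left(-8 - 2 \right)} = \left(-6 + 171\right) \left(- \frac{5}{2}\right) = 165 \left(- \frac{5}{2}\right) = - \frac{825}{2}$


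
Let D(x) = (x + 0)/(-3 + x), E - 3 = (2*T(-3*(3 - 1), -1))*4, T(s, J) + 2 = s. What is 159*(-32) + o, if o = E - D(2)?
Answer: -5147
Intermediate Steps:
T(s, J) = -2 + s
E = -61 (E = 3 + (2*(-2 - 3*(3 - 1)))*4 = 3 + (2*(-2 - 3*2))*4 = 3 + (2*(-2 - 6))*4 = 3 + (2*(-8))*4 = 3 - 16*4 = 3 - 64 = -61)
D(x) = x/(-3 + x)
o = -59 (o = -61 - 2/(-3 + 2) = -61 - 2/(-1) = -61 - 2*(-1) = -61 - 1*(-2) = -61 + 2 = -59)
159*(-32) + o = 159*(-32) - 59 = -5088 - 59 = -5147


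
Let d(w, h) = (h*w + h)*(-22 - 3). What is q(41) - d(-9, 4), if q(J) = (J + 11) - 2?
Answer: -750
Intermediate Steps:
d(w, h) = -25*h - 25*h*w (d(w, h) = (h + h*w)*(-25) = -25*h - 25*h*w)
q(J) = 9 + J (q(J) = (11 + J) - 2 = 9 + J)
q(41) - d(-9, 4) = (9 + 41) - (-25)*4*(1 - 9) = 50 - (-25)*4*(-8) = 50 - 1*800 = 50 - 800 = -750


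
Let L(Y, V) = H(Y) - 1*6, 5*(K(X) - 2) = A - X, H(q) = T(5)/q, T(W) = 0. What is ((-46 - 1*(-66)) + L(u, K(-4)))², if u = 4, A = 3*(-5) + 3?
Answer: 196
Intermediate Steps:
A = -12 (A = -15 + 3 = -12)
H(q) = 0 (H(q) = 0/q = 0)
K(X) = -⅖ - X/5 (K(X) = 2 + (-12 - X)/5 = 2 + (-12/5 - X/5) = -⅖ - X/5)
L(Y, V) = -6 (L(Y, V) = 0 - 1*6 = 0 - 6 = -6)
((-46 - 1*(-66)) + L(u, K(-4)))² = ((-46 - 1*(-66)) - 6)² = ((-46 + 66) - 6)² = (20 - 6)² = 14² = 196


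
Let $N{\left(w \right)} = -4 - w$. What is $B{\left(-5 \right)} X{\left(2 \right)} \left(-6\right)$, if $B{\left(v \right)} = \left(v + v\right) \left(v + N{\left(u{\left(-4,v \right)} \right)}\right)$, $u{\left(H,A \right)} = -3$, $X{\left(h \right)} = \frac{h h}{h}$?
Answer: $-720$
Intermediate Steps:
$X{\left(h \right)} = h$ ($X{\left(h \right)} = \frac{h^{2}}{h} = h$)
$B{\left(v \right)} = 2 v \left(-1 + v\right)$ ($B{\left(v \right)} = \left(v + v\right) \left(v - 1\right) = 2 v \left(v + \left(-4 + 3\right)\right) = 2 v \left(v - 1\right) = 2 v \left(-1 + v\right)$)
$B{\left(-5 \right)} X{\left(2 \right)} \left(-6\right) = 2 \left(-5\right) \left(-1 - 5\right) 2 \left(-6\right) = 2 \left(-5\right) \left(-6\right) 2 \left(-6\right) = 60 \cdot 2 \left(-6\right) = 120 \left(-6\right) = -720$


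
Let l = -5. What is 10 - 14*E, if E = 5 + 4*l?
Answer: 220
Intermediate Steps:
E = -15 (E = 5 + 4*(-5) = 5 - 20 = -15)
10 - 14*E = 10 - 14*(-15) = 10 + 210 = 220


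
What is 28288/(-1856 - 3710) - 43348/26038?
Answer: -244459478/36231877 ≈ -6.7471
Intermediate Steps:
28288/(-1856 - 3710) - 43348/26038 = 28288/(-5566) - 43348*1/26038 = 28288*(-1/5566) - 21674/13019 = -14144/2783 - 21674/13019 = -244459478/36231877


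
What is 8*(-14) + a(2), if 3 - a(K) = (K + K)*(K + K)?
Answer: -125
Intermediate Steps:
a(K) = 3 - 4*K² (a(K) = 3 - (K + K)*(K + K) = 3 - 2*K*2*K = 3 - 4*K²)
8*(-14) + a(2) = 8*(-14) + (3 - 4*2²) = -112 + (3 - 4*4) = -112 + (3 - 16) = -112 - 13 = -125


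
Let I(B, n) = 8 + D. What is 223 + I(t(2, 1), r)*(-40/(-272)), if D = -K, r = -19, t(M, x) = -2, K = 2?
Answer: 3806/17 ≈ 223.88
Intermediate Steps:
D = -2 (D = -1*2 = -2)
I(B, n) = 6 (I(B, n) = 8 - 2 = 6)
223 + I(t(2, 1), r)*(-40/(-272)) = 223 + 6*(-40/(-272)) = 223 + 6*(-40*(-1/272)) = 223 + 6*(5/34) = 223 + 15/17 = 3806/17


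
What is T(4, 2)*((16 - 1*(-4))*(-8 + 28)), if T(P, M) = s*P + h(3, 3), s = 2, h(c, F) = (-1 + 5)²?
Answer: 9600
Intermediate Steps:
h(c, F) = 16 (h(c, F) = 4² = 16)
T(P, M) = 16 + 2*P (T(P, M) = 2*P + 16 = 16 + 2*P)
T(4, 2)*((16 - 1*(-4))*(-8 + 28)) = (16 + 2*4)*((16 - 1*(-4))*(-8 + 28)) = (16 + 8)*((16 + 4)*20) = 24*(20*20) = 24*400 = 9600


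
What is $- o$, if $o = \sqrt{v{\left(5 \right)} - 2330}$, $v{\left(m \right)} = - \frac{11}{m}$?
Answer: $- \frac{13 i \sqrt{345}}{5} \approx - 48.293 i$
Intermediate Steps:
$o = \frac{13 i \sqrt{345}}{5}$ ($o = \sqrt{- \frac{11}{5} - 2330} = \sqrt{- \frac{11661}{5}} = \frac{13 i \sqrt{345}}{5} \approx 48.293 i$)
$- o = - \frac{13 i \sqrt{345}}{5}$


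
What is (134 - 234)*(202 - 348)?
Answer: 14600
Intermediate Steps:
(134 - 234)*(202 - 348) = -100*(-146) = 14600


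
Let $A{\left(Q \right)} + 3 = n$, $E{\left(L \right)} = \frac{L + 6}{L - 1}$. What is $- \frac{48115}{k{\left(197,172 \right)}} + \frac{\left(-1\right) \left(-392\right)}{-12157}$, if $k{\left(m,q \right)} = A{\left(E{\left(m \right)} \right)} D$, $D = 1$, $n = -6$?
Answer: $\frac{584930527}{109413} \approx 5346.1$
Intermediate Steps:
$E{\left(L \right)} = \frac{6 + L}{-1 + L}$
$A{\left(Q \right)} = -9$ ($A{\left(Q \right)} = -3 - 6 = -9$)
$k{\left(m,q \right)} = -9$ ($k{\left(m,q \right)} = \left(-9\right) 1 = -9$)
$- \frac{48115}{k{\left(197,172 \right)}} + \frac{\left(-1\right) \left(-392\right)}{-12157} = - \frac{48115}{-9} + \frac{\left(-1\right) \left(-392\right)}{-12157} = \left(-48115\right) \left(- \frac{1}{9}\right) + 392 \left(- \frac{1}{12157}\right) = \frac{48115}{9} - \frac{392}{12157} = \frac{584930527}{109413}$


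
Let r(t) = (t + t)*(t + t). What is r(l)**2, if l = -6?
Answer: 20736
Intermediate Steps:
r(t) = 4*t**2 (r(t) = (2*t)*(2*t) = 4*t**2)
r(l)**2 = (4*(-6)**2)**2 = (4*36)**2 = 144**2 = 20736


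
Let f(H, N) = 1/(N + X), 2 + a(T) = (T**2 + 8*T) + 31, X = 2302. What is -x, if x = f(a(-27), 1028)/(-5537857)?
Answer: 1/18441063810 ≈ 5.4227e-11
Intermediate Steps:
a(T) = 29 + T**2 + 8*T (a(T) = -2 + ((T**2 + 8*T) + 31) = -2 + (31 + T**2 + 8*T) = 29 + T**2 + 8*T)
f(H, N) = 1/(2302 + N) (f(H, N) = 1/(N + 2302) = 1/(2302 + N))
x = -1/18441063810 (x = 1/((2302 + 1028)*(-5537857)) = -1/5537857/3330 = (1/3330)*(-1/5537857) = -1/18441063810 ≈ -5.4227e-11)
-x = -1*(-1/18441063810) = 1/18441063810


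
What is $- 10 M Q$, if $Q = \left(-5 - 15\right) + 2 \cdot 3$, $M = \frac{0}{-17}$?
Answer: $0$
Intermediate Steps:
$M = 0$ ($M = 0 \left(- \frac{1}{17}\right) = 0$)
$Q = -14$ ($Q = \left(-5 - 15\right) + 6 = -20 + 6 = -14$)
$- 10 M Q = \left(-10\right) 0 \left(-14\right) = 0 \left(-14\right) = 0$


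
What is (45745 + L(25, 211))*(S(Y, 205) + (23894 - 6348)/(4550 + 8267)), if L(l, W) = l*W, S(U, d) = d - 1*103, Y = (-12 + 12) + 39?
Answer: 67595377600/12817 ≈ 5.2739e+6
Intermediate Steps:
Y = 39 (Y = 0 + 39 = 39)
S(U, d) = -103 + d (S(U, d) = d - 103 = -103 + d)
L(l, W) = W*l
(45745 + L(25, 211))*(S(Y, 205) + (23894 - 6348)/(4550 + 8267)) = (45745 + 211*25)*((-103 + 205) + (23894 - 6348)/(4550 + 8267)) = (45745 + 5275)*(102 + 17546/12817) = 51020*(102 + 17546*(1/12817)) = 51020*(102 + 17546/12817) = 51020*(1324880/12817) = 67595377600/12817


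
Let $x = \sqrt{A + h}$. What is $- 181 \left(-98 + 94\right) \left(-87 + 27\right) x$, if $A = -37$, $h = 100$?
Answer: $- 130320 \sqrt{7} \approx -3.4479 \cdot 10^{5}$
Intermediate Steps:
$x = 3 \sqrt{7}$ ($x = \sqrt{-37 + 100} = \sqrt{63} = 3 \sqrt{7} \approx 7.9373$)
$- 181 \left(-98 + 94\right) \left(-87 + 27\right) x = - 181 \left(-98 + 94\right) \left(-87 + 27\right) 3 \sqrt{7} = - 181 \left(\left(-4\right) \left(-60\right)\right) 3 \sqrt{7} = \left(-181\right) 240 \cdot 3 \sqrt{7} = - 43440 \cdot 3 \sqrt{7} = - 130320 \sqrt{7}$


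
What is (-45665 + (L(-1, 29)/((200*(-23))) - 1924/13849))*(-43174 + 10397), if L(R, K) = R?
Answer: 95352092757339127/63705400 ≈ 1.4968e+9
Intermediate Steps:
(-45665 + (L(-1, 29)/((200*(-23))) - 1924/13849))*(-43174 + 10397) = (-45665 + (-1/(200*(-23)) - 1924/13849))*(-43174 + 10397) = (-45665 + (-1/(-4600) - 1924*1/13849))*(-32777) = (-45665 + (-1*(-1/4600) - 1924/13849))*(-32777) = (-45665 + (1/4600 - 1924/13849))*(-32777) = (-45665 - 8836551/63705400)*(-32777) = -2909115927551/63705400*(-32777) = 95352092757339127/63705400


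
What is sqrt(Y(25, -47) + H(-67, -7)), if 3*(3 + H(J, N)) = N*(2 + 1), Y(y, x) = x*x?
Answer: sqrt(2199) ≈ 46.893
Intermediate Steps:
Y(y, x) = x**2
H(J, N) = -3 + N (H(J, N) = -3 + (N*(2 + 1))/3 = -3 + (N*3)/3 = -3 + (3*N)/3 = -3 + N)
sqrt(Y(25, -47) + H(-67, -7)) = sqrt((-47)**2 + (-3 - 7)) = sqrt(2209 - 10) = sqrt(2199)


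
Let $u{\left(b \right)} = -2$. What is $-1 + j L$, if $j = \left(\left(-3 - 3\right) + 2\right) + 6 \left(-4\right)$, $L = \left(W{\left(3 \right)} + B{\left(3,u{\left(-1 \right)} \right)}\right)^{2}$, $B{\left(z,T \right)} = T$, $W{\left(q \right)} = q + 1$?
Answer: $-113$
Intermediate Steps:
$W{\left(q \right)} = 1 + q$
$L = 4$ ($L = \left(\left(1 + 3\right) - 2\right)^{2} = \left(4 - 2\right)^{2} = 2^{2} = 4$)
$j = -28$ ($j = \left(-6 + 2\right) - 24 = -4 - 24 = -28$)
$-1 + j L = -1 - 112 = -113$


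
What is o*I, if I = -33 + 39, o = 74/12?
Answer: 37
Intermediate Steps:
o = 37/6 (o = 74*(1/12) = 37/6 ≈ 6.1667)
I = 6
o*I = (37/6)*6 = 37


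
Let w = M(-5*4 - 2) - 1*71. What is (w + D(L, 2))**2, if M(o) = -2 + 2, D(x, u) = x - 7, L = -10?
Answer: 7744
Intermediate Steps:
D(x, u) = -7 + x
M(o) = 0
w = -71 (w = 0 - 1*71 = 0 - 71 = -71)
(w + D(L, 2))**2 = (-71 + (-7 - 10))**2 = (-71 - 17)**2 = (-88)**2 = 7744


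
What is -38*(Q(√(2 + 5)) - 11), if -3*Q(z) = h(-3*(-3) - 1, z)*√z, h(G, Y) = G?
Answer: 418 + 304*7^(¼)/3 ≈ 582.83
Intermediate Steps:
Q(z) = -8*√z/3 (Q(z) = -(-3*(-3) - 1)*√z/3 = -(9 - 1)*√z/3 = -8*√z/3)
-38*(Q(√(2 + 5)) - 11) = -38*(-8*(2 + 5)^(¼)/3 - 11) = -38*(-8*7^(¼)/3 - 11) = -38*(-11 - 8*7^(¼)/3) = 418 + 304*7^(¼)/3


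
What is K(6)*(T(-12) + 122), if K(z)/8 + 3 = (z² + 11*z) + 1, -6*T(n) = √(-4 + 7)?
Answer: 97600 - 400*√3/3 ≈ 97369.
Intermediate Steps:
T(n) = -√3/6 (T(n) = -√(-4 + 7)/6 = -√3/6)
K(z) = -16 + 8*z² + 88*z (K(z) = -24 + 8*((z² + 11*z) + 1) = -24 + 8*(1 + z² + 11*z) = -24 + (8 + 8*z² + 88*z) = -16 + 8*z² + 88*z)
K(6)*(T(-12) + 122) = (-16 + 8*6² + 88*6)*(-√3/6 + 122) = (-16 + 8*36 + 528)*(122 - √3/6) = (-16 + 288 + 528)*(122 - √3/6) = 800*(122 - √3/6) = 97600 - 400*√3/3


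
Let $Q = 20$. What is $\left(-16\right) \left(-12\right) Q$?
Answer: $3840$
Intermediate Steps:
$\left(-16\right) \left(-12\right) Q = \left(-16\right) \left(-12\right) 20 = 192 \cdot 20 = 3840$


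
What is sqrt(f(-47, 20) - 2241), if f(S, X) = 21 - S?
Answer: I*sqrt(2173) ≈ 46.615*I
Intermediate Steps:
sqrt(f(-47, 20) - 2241) = sqrt((21 - 1*(-47)) - 2241) = sqrt((21 + 47) - 2241) = sqrt(68 - 2241) = sqrt(-2173) = I*sqrt(2173)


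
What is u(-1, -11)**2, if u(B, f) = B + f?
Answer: 144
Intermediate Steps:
u(-1, -11)**2 = (-1 - 11)**2 = (-12)**2 = 144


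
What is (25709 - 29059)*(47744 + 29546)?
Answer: -258921500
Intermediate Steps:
(25709 - 29059)*(47744 + 29546) = -3350*77290 = -258921500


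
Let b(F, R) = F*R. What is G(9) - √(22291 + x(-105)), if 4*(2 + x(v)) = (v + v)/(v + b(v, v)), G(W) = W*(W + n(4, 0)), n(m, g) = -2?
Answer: 63 - √60269443/52 ≈ -86.295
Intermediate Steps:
G(W) = W*(-2 + W) (G(W) = W*(W - 2) = W*(-2 + W))
x(v) = -2 + v/(2*(v + v²)) (x(v) = -2 + ((v + v)/(v + v*v))/4 = -2 + ((2*v)/(v + v²))/4 = -2 + (2*v/(v + v²))/4 = -2 + v/(2*(v + v²)))
G(9) - √(22291 + x(-105)) = 9*(-2 + 9) - √(22291 + (-3 - 4*(-105))/(2*(1 - 105))) = 9*7 - √(22291 + (½)*(-3 + 420)/(-104)) = 63 - √(22291 + (½)*(-1/104)*417) = 63 - √(22291 - 417/208) = 63 - √(4636111/208) = 63 - √60269443/52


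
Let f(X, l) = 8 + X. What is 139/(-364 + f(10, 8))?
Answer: -139/346 ≈ -0.40173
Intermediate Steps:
139/(-364 + f(10, 8)) = 139/(-364 + (8 + 10)) = 139/(-364 + 18) = 139/(-346) = 139*(-1/346) = -139/346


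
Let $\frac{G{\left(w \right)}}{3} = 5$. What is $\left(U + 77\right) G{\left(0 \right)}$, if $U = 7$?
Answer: $1260$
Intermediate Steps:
$G{\left(w \right)} = 15$ ($G{\left(w \right)} = 3 \cdot 5 = 15$)
$\left(U + 77\right) G{\left(0 \right)} = \left(7 + 77\right) 15 = 84 \cdot 15 = 1260$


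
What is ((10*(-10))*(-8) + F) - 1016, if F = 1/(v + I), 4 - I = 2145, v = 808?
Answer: -287929/1333 ≈ -216.00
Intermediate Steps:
I = -2141 (I = 4 - 1*2145 = 4 - 2145 = -2141)
F = -1/1333 (F = 1/(808 - 2141) = 1/(-1333) = -1/1333 ≈ -0.00075019)
((10*(-10))*(-8) + F) - 1016 = ((10*(-10))*(-8) - 1/1333) - 1016 = (-100*(-8) - 1/1333) - 1016 = (800 - 1/1333) - 1016 = 1066399/1333 - 1016 = -287929/1333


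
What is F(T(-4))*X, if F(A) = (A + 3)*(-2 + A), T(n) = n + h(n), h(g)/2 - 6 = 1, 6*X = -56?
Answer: -2912/3 ≈ -970.67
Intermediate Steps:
X = -28/3 (X = (⅙)*(-56) = -28/3 ≈ -9.3333)
h(g) = 14 (h(g) = 12 + 2*1 = 12 + 2 = 14)
T(n) = 14 + n (T(n) = n + 14 = 14 + n)
F(A) = (-2 + A)*(3 + A) (F(A) = (3 + A)*(-2 + A) = (-2 + A)*(3 + A))
F(T(-4))*X = (-6 + (14 - 4) + (14 - 4)²)*(-28/3) = (-6 + 10 + 10²)*(-28/3) = (-6 + 10 + 100)*(-28/3) = 104*(-28/3) = -2912/3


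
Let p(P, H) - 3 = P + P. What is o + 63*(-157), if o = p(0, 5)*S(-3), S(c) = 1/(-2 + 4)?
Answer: -19779/2 ≈ -9889.5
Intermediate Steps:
S(c) = ½ (S(c) = 1/2 = ½)
p(P, H) = 3 + 2*P (p(P, H) = 3 + (P + P) = 3 + 2*P)
o = 3/2 (o = (3 + 2*0)*(½) = (3 + 0)*(½) = 3*(½) = 3/2 ≈ 1.5000)
o + 63*(-157) = 3/2 + 63*(-157) = 3/2 - 9891 = -19779/2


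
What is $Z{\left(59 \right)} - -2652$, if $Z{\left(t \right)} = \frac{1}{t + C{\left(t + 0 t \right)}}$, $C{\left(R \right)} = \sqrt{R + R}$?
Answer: $\frac{151165}{57} - \frac{\sqrt{118}}{3363} \approx 2652.0$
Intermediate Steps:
$C{\left(R \right)} = \sqrt{2} \sqrt{R}$ ($C{\left(R \right)} = \sqrt{2 R} = \sqrt{2} \sqrt{R}$)
$Z{\left(t \right)} = \frac{1}{t + \sqrt{2} \sqrt{t}}$ ($Z{\left(t \right)} = \frac{1}{t + \sqrt{2} \sqrt{t + 0 t}} = \frac{1}{t + \sqrt{2} \sqrt{t + 0}} = \frac{1}{t + \sqrt{2} \sqrt{t}}$)
$Z{\left(59 \right)} - -2652 = \frac{1}{59 + \sqrt{2} \sqrt{59}} - -2652 = \frac{1}{59 + \sqrt{118}} + 2652 = 2652 + \frac{1}{59 + \sqrt{118}}$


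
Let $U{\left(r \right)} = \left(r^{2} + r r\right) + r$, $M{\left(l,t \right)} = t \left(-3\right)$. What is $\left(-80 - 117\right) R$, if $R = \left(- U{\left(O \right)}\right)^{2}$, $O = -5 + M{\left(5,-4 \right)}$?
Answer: $-2171925$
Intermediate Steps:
$M{\left(l,t \right)} = - 3 t$
$O = 7$ ($O = -5 - -12 = -5 + 12 = 7$)
$U{\left(r \right)} = r + 2 r^{2}$ ($U{\left(r \right)} = \left(r^{2} + r^{2}\right) + r = 2 r^{2} + r = r + 2 r^{2}$)
$R = 11025$ ($R = \left(- 7 \left(1 + 2 \cdot 7\right)\right)^{2} = \left(- 7 \left(1 + 14\right)\right)^{2} = \left(- 7 \cdot 15\right)^{2} = \left(\left(-1\right) 105\right)^{2} = \left(-105\right)^{2} = 11025$)
$\left(-80 - 117\right) R = \left(-80 - 117\right) 11025 = \left(-197\right) 11025 = -2171925$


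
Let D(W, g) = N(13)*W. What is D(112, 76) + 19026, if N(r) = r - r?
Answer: 19026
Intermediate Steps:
N(r) = 0
D(W, g) = 0 (D(W, g) = 0*W = 0)
D(112, 76) + 19026 = 0 + 19026 = 19026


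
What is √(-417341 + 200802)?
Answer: I*√216539 ≈ 465.34*I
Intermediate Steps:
√(-417341 + 200802) = √(-216539) = I*√216539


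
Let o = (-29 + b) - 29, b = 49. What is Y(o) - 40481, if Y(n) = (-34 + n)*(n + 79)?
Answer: -43491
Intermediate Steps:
o = -9 (o = (-29 + 49) - 29 = 20 - 29 = -9)
Y(n) = (-34 + n)*(79 + n)
Y(o) - 40481 = (-2686 + (-9)² + 45*(-9)) - 40481 = (-2686 + 81 - 405) - 40481 = -3010 - 40481 = -43491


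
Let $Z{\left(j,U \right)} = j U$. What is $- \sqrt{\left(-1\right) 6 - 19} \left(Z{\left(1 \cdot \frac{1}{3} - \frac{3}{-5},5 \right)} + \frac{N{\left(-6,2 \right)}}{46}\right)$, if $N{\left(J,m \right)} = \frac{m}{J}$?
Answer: $- \frac{3215 i}{138} \approx - 23.297 i$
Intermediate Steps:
$Z{\left(j,U \right)} = U j$
$- \sqrt{\left(-1\right) 6 - 19} \left(Z{\left(1 \cdot \frac{1}{3} - \frac{3}{-5},5 \right)} + \frac{N{\left(-6,2 \right)}}{46}\right) = - \sqrt{\left(-1\right) 6 - 19} \left(5 \left(1 \cdot \frac{1}{3} - \frac{3}{-5}\right) + \frac{2 \frac{1}{-6}}{46}\right) = - \sqrt{-6 - 19} \left(5 \left(1 \cdot \frac{1}{3} - - \frac{3}{5}\right) + 2 \left(- \frac{1}{6}\right) \frac{1}{46}\right) = - \sqrt{-25} \left(5 \left(\frac{1}{3} + \frac{3}{5}\right) - \frac{1}{138}\right) = - 5 i \left(5 \cdot \frac{14}{15} - \frac{1}{138}\right) = - 5 i \left(\frac{14}{3} - \frac{1}{138}\right) = - \frac{5 i 643}{138} = - \frac{3215 i}{138}$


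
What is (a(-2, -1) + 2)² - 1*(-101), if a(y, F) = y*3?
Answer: 117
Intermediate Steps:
a(y, F) = 3*y
(a(-2, -1) + 2)² - 1*(-101) = (3*(-2) + 2)² - 1*(-101) = (-6 + 2)² + 101 = (-4)² + 101 = 16 + 101 = 117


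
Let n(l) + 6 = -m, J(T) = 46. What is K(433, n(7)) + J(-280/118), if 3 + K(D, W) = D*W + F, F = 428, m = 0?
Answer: -2127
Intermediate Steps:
n(l) = -6 (n(l) = -6 - 1*0 = -6 + 0 = -6)
K(D, W) = 425 + D*W (K(D, W) = -3 + (D*W + 428) = -3 + (428 + D*W) = 425 + D*W)
K(433, n(7)) + J(-280/118) = (425 + 433*(-6)) + 46 = (425 - 2598) + 46 = -2173 + 46 = -2127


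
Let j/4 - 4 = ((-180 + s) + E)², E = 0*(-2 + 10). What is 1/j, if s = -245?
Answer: 1/722516 ≈ 1.3841e-6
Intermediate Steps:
E = 0 (E = 0*8 = 0)
j = 722516 (j = 16 + 4*((-180 - 245) + 0)² = 16 + 4*(-425 + 0)² = 16 + 4*(-425)² = 16 + 4*180625 = 16 + 722500 = 722516)
1/j = 1/722516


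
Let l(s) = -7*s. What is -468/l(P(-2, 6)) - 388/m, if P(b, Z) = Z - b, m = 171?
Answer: 14575/2394 ≈ 6.0881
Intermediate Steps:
-468/l(P(-2, 6)) - 388/m = -468*(-1/(7*(6 - 1*(-2)))) - 388/171 = -468*(-1/(7*(6 + 2))) - 388*1/171 = -468/((-7*8)) - 388/171 = -468/(-56) - 388/171 = -468*(-1/56) - 388/171 = 117/14 - 388/171 = 14575/2394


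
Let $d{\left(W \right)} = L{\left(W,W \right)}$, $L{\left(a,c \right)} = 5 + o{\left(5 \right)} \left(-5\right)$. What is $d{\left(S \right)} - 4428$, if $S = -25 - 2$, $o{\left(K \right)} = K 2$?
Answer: $-4473$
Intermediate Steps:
$o{\left(K \right)} = 2 K$
$S = -27$ ($S = -25 - 2 = -27$)
$L{\left(a,c \right)} = -45$ ($L{\left(a,c \right)} = 5 + 2 \cdot 5 \left(-5\right) = 5 + 10 \left(-5\right) = 5 - 50 = -45$)
$d{\left(W \right)} = -45$
$d{\left(S \right)} - 4428 = -45 - 4428 = -4473$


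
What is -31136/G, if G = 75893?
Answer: -31136/75893 ≈ -0.41026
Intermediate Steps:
-31136/G = -31136/75893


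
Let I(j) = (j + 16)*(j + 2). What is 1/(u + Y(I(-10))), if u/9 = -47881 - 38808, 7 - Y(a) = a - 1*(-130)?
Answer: -1/780276 ≈ -1.2816e-6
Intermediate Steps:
I(j) = (2 + j)*(16 + j) (I(j) = (16 + j)*(2 + j) = (2 + j)*(16 + j))
Y(a) = -123 - a (Y(a) = 7 - (a - 1*(-130)) = 7 - (a + 130) = 7 - (130 + a) = 7 + (-130 - a) = -123 - a)
u = -780201 (u = 9*(-47881 - 38808) = 9*(-86689) = -780201)
1/(u + Y(I(-10))) = 1/(-780201 + (-123 - (32 + (-10)² + 18*(-10)))) = 1/(-780201 + (-123 - (32 + 100 - 180))) = 1/(-780201 + (-123 - 1*(-48))) = 1/(-780201 + (-123 + 48)) = 1/(-780201 - 75) = 1/(-780276) = -1/780276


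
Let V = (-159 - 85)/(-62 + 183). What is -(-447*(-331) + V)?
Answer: -17902553/121 ≈ -1.4796e+5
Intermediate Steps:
V = -244/121 ≈ -2.0165
-(-447*(-331) + V) = -(-447*(-331) - 244/121) = -(147957 - 244/121) = -1*17902553/121 = -17902553/121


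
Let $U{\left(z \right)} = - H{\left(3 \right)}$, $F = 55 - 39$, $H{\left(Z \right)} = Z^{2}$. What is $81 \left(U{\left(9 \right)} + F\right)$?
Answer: $567$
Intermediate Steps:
$F = 16$ ($F = 55 - 39 = 16$)
$U{\left(z \right)} = -9$ ($U{\left(z \right)} = - 3^{2} = \left(-1\right) 9 = -9$)
$81 \left(U{\left(9 \right)} + F\right) = 81 \left(-9 + 16\right) = 81 \cdot 7 = 567$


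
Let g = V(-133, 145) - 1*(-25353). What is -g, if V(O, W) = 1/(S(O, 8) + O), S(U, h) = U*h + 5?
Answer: -30220775/1192 ≈ -25353.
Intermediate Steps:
S(U, h) = 5 + U*h
V(O, W) = 1/(5 + 9*O) (V(O, W) = 1/((5 + O*8) + O) = 1/((5 + 8*O) + O) = 1/(5 + 9*O))
g = 30220775/1192 (g = 1/(5 + 9*(-133)) - 1*(-25353) = 1/(5 - 1197) + 25353 = 1/(-1192) + 25353 = -1/1192 + 25353 = 30220775/1192 ≈ 25353.)
-g = -1*30220775/1192 = -30220775/1192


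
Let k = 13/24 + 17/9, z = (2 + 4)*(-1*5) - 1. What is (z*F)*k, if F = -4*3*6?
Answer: 5425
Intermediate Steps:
z = -31 (z = 6*(-5) - 1 = -30 - 1 = -31)
k = 175/72 (k = 13*(1/24) + 17*(1/9) = 13/24 + 17/9 = 175/72 ≈ 2.4306)
F = -72 (F = -12*6 = -72)
(z*F)*k = -31*(-72)*(175/72) = 2232*(175/72) = 5425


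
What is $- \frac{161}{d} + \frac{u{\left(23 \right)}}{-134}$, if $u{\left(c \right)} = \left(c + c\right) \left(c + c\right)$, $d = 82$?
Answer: $- \frac{97543}{5494} \approx -17.754$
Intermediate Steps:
$u{\left(c \right)} = 4 c^{2}$ ($u{\left(c \right)} = 2 c 2 c = 4 c^{2}$)
$- \frac{161}{d} + \frac{u{\left(23 \right)}}{-134} = - \frac{161}{82} + \frac{4 \cdot 23^{2}}{-134} = \left(-161\right) \frac{1}{82} + 4 \cdot 529 \left(- \frac{1}{134}\right) = - \frac{161}{82} + 2116 \left(- \frac{1}{134}\right) = - \frac{161}{82} - \frac{1058}{67} = - \frac{97543}{5494}$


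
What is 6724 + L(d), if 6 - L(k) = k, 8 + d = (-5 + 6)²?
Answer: 6737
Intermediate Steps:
d = -7 (d = -8 + (-5 + 6)² = -8 + 1² = -8 + 1 = -7)
L(k) = 6 - k
6724 + L(d) = 6724 + (6 - 1*(-7)) = 6724 + (6 + 7) = 6724 + 13 = 6737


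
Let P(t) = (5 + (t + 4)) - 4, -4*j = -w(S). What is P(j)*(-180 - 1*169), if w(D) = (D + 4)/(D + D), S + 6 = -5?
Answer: -156003/88 ≈ -1772.8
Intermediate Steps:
S = -11 (S = -6 - 5 = -11)
w(D) = (4 + D)/(2*D) (w(D) = (4 + D)/((2*D)) = (4 + D)*(1/(2*D)) = (4 + D)/(2*D))
j = 7/88 (j = -(-1)*(1/2)*(4 - 11)/(-11)/4 = -(-1)*(1/2)*(-1/11)*(-7)/4 = -(-1)*7/(4*22) = -1/4*(-7/22) = 7/88 ≈ 0.079545)
P(t) = 5 + t (P(t) = (5 + (4 + t)) - 4 = (9 + t) - 4 = 5 + t)
P(j)*(-180 - 1*169) = (5 + 7/88)*(-180 - 1*169) = 447*(-180 - 169)/88 = (447/88)*(-349) = -156003/88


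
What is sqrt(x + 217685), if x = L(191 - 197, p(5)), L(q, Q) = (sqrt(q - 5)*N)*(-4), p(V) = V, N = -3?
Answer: sqrt(217685 + 12*I*sqrt(11)) ≈ 466.57 + 0.043*I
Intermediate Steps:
L(q, Q) = 12*sqrt(-5 + q) (L(q, Q) = (sqrt(q - 5)*(-3))*(-4) = (sqrt(-5 + q)*(-3))*(-4) = -3*sqrt(-5 + q)*(-4) = 12*sqrt(-5 + q))
x = 12*I*sqrt(11) (x = 12*sqrt(-5 + (191 - 197)) = 12*sqrt(-5 - 6) = 12*sqrt(-11) = 12*(I*sqrt(11)) = 12*I*sqrt(11) ≈ 39.799*I)
sqrt(x + 217685) = sqrt(12*I*sqrt(11) + 217685) = sqrt(217685 + 12*I*sqrt(11))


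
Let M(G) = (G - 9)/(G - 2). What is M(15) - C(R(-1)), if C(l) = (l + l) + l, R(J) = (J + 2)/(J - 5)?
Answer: 25/26 ≈ 0.96154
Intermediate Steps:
M(G) = (-9 + G)/(-2 + G)
R(J) = (2 + J)/(-5 + J)
C(l) = 3*l (C(l) = 2*l + l = 3*l)
M(15) - C(R(-1)) = (-9 + 15)/(-2 + 15) - 3*(2 - 1)/(-5 - 1) = 6/13 - 3*1/(-6) = (1/13)*6 - 3*(-1/6*1) = 6/13 - 3*(-1)/6 = 6/13 - 1*(-1/2) = 6/13 + 1/2 = 25/26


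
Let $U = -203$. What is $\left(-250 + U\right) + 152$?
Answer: $-301$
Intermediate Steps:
$\left(-250 + U\right) + 152 = \left(-250 - 203\right) + 152 = -453 + 152 = -301$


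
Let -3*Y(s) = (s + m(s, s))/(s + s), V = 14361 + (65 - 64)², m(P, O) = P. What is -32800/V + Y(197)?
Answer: -56381/21543 ≈ -2.6171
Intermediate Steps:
V = 14362 (V = 14361 + 1² = 14361 + 1 = 14362)
Y(s) = -⅓ (Y(s) = -(s + s)/(3*(s + s)) = -2*s/(3*(2*s)) = -2*s*1/(2*s)/3 = -⅓*1 = -⅓)
-32800/V + Y(197) = -32800/14362 - ⅓ = -32800*1/14362 - ⅓ = -16400/7181 - ⅓ = -56381/21543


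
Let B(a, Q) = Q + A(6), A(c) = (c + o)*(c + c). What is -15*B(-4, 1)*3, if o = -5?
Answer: -585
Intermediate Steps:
A(c) = 2*c*(-5 + c) (A(c) = (c - 5)*(c + c) = (-5 + c)*(2*c) = 2*c*(-5 + c))
B(a, Q) = 12 + Q (B(a, Q) = Q + 2*6*(-5 + 6) = Q + 2*6*1 = Q + 12 = 12 + Q)
-15*B(-4, 1)*3 = -15*(12 + 1)*3 = -15*13*3 = -195*3 = -585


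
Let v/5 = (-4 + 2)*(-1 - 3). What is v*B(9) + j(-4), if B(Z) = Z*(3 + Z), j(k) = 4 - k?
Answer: 4328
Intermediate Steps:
v = 40 (v = 5*((-4 + 2)*(-1 - 3)) = 5*(-2*(-4)) = 5*8 = 40)
v*B(9) + j(-4) = 40*(9*(3 + 9)) + (4 - 1*(-4)) = 40*(9*12) + (4 + 4) = 40*108 + 8 = 4320 + 8 = 4328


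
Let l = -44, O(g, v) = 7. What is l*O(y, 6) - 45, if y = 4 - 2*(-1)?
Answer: -353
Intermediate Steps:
y = 6 (y = 4 + 2 = 6)
l*O(y, 6) - 45 = -44*7 - 45 = -308 - 45 = -353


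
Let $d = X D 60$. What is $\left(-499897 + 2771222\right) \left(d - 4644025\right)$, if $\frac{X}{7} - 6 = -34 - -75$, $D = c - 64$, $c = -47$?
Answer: $-15524881143625$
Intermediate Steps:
$D = -111$ ($D = -47 - 64 = -111$)
$X = 329$ ($X = 42 + 7 \left(-34 - -75\right) = 42 + 7 \left(-34 + 75\right) = 42 + 7 \cdot 41 = 42 + 287 = 329$)
$d = -2191140$ ($d = 329 \left(-111\right) 60 = \left(-36519\right) 60 = -2191140$)
$\left(-499897 + 2771222\right) \left(d - 4644025\right) = \left(-499897 + 2771222\right) \left(-2191140 - 4644025\right) = 2271325 \left(-6835165\right) = -15524881143625$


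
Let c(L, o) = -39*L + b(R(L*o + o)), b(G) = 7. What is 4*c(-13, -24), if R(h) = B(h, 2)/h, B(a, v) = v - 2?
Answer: 2056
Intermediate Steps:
B(a, v) = -2 + v
R(h) = 0 (R(h) = (-2 + 2)/h = 0/h = 0)
c(L, o) = 7 - 39*L (c(L, o) = -39*L + 7 = 7 - 39*L)
4*c(-13, -24) = 4*(7 - 39*(-13)) = 4*(7 + 507) = 4*514 = 2056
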